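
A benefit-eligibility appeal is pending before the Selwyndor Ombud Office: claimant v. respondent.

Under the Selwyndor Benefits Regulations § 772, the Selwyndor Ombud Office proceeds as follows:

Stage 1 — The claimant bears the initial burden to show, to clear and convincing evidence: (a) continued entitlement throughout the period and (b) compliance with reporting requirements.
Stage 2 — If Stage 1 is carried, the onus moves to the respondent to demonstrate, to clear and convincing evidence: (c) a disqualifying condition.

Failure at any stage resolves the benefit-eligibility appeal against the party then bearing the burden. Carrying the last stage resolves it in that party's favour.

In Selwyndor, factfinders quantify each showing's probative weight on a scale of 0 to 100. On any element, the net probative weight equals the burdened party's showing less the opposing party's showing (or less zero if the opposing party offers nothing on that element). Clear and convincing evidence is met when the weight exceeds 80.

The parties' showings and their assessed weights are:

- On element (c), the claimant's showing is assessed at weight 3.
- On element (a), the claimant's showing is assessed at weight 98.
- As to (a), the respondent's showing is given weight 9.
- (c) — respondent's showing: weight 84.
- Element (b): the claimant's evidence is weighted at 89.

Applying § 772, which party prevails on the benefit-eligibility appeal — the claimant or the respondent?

At Stage 1 the claimant must meet clear and convincing evidence (weight exceeds 80): on (a) the weight is 98 less the opposing 9 gives net 89, > 80, so (a) meets the standard; on (b) the weight is 89, which does exceed 80, so (b) meets the standard.
  The claimant carries Stage 1; the respondent now bears the burden.
At Stage 2 the respondent must meet clear and convincing evidence (weight exceeds 80): on (c) the weight is 84 less the opposing 3 gives net 81, > 80, so (c) meets the standard.
  Stage 2 carried; the final stage is satisfied.
All stages carried — the respondent prevails.

respondent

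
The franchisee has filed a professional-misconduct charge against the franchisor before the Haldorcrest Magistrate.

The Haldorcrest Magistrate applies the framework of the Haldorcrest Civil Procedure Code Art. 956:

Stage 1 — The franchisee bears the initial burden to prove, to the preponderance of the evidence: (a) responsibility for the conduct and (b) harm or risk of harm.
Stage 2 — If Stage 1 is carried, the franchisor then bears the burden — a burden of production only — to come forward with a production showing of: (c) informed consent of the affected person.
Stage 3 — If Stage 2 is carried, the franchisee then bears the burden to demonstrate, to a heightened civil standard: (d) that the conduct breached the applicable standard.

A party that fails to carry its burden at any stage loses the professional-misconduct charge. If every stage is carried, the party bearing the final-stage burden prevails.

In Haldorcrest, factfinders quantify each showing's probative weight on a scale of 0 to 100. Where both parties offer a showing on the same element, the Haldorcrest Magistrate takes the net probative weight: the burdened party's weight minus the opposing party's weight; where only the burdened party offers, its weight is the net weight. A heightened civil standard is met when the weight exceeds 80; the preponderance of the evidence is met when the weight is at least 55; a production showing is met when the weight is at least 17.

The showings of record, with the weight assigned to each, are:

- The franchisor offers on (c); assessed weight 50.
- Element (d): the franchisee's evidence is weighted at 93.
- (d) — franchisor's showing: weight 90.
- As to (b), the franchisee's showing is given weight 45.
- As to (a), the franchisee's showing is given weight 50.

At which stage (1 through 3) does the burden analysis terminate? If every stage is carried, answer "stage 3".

Stage 1 — burden on franchisee; standard: the preponderance of the evidence (weight is at least 55).
    (a): 50 < 55 [not met]
    (b): 45 < 55 [not met]
  Stage 1 not carried; the franchisee fails its burden.
So the franchisor prevails.

stage 1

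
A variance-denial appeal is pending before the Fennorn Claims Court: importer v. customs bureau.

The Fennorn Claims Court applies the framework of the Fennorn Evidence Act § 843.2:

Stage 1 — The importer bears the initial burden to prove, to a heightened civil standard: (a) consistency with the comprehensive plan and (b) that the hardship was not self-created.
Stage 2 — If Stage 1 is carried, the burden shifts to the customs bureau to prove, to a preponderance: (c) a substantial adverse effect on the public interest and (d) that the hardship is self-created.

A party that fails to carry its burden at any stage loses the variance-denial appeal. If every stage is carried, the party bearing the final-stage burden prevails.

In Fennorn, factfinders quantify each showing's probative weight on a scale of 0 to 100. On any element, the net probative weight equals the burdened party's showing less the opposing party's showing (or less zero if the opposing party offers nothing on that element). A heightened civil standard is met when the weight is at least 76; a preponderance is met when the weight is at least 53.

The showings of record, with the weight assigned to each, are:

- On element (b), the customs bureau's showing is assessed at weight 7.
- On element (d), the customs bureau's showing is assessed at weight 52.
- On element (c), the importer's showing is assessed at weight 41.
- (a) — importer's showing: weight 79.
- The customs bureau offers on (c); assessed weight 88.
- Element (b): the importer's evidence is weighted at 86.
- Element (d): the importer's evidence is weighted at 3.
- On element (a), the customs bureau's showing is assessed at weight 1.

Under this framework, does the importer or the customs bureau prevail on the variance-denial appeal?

Stage 1 (importer, a heightened civil standard, weight is at least 76): (a) net 79−1=78 ≥ 76 — meets; (b) net 86−7=79 ≥ 76 — meets.
  All elements met. The burden passes to the customs bureau.
Stage 2 (customs bureau, a preponderance, weight is at least 53): (c) net 88−41=47 < 53 — fails; (d) net 52−3=49 < 53 — fails.
  Stage 2 not carried; the customs bureau fails its burden.
So the importer prevails.

importer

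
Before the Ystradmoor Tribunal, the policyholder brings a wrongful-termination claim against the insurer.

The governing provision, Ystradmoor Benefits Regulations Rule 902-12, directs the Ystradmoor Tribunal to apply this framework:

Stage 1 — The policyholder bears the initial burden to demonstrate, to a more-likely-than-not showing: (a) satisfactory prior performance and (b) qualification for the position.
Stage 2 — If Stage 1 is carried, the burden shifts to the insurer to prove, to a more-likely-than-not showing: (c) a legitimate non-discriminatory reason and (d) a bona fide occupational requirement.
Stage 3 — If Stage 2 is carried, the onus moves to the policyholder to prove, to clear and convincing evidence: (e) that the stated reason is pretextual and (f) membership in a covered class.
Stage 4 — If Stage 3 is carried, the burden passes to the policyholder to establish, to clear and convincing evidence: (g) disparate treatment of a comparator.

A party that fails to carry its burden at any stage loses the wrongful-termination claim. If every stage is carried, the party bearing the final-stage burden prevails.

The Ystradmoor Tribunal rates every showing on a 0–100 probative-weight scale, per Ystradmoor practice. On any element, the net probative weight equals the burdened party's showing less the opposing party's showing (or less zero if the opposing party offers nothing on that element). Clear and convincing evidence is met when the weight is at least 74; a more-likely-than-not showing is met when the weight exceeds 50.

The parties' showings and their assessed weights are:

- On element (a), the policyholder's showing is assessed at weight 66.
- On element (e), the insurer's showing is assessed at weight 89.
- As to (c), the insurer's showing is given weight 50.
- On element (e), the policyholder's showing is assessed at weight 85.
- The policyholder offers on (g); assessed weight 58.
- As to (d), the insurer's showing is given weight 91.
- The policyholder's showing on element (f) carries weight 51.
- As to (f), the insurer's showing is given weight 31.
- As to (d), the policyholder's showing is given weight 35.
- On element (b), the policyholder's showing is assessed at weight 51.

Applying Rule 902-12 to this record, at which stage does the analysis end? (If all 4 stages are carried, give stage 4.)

stage 2

Stage 1 (policyholder, a more-likely-than-not showing, weight exceeds 50): (a) 66 > 50 — meets; (b) 51 > 50 — meets.
  Stage 1 is satisfied; the onus moves to the insurer.
Stage 2 (insurer, a more-likely-than-not showing, weight exceeds 50): (c) 50 ≤ 50 — fails; (d) net 91−35=56 > 50 — meets.
  Stage 2 not carried; the insurer fails its burden.
So the policyholder prevails.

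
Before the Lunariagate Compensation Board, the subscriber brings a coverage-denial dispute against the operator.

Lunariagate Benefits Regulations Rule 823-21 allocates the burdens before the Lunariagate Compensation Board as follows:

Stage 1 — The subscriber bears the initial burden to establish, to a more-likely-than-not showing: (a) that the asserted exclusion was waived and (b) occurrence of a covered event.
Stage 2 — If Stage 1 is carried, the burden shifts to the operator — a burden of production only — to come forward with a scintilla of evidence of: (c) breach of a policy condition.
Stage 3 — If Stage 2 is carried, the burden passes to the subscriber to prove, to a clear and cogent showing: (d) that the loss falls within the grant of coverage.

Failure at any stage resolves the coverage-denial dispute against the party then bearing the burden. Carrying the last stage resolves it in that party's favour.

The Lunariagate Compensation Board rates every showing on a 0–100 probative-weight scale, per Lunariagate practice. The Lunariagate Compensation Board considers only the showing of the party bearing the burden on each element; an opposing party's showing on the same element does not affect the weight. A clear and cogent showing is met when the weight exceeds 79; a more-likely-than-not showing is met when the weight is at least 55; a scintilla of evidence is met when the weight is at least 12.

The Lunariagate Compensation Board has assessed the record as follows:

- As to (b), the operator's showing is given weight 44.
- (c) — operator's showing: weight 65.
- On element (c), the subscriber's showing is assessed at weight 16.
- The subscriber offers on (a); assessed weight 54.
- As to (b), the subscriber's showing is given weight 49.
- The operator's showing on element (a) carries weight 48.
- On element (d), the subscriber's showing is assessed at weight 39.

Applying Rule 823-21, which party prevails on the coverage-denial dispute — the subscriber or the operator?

operator

Stage 1 — burden on subscriber; standard: a more-likely-than-not showing (weight is at least 55).
    (a): 54 (operator's 48 disregarded) < 55 [not met]
    (b): 49 (operator's 44 disregarded) < 55 [not met]
  Stage 1 not carried; the subscriber fails its burden.
The analysis ends at Stage 1; the operator prevails.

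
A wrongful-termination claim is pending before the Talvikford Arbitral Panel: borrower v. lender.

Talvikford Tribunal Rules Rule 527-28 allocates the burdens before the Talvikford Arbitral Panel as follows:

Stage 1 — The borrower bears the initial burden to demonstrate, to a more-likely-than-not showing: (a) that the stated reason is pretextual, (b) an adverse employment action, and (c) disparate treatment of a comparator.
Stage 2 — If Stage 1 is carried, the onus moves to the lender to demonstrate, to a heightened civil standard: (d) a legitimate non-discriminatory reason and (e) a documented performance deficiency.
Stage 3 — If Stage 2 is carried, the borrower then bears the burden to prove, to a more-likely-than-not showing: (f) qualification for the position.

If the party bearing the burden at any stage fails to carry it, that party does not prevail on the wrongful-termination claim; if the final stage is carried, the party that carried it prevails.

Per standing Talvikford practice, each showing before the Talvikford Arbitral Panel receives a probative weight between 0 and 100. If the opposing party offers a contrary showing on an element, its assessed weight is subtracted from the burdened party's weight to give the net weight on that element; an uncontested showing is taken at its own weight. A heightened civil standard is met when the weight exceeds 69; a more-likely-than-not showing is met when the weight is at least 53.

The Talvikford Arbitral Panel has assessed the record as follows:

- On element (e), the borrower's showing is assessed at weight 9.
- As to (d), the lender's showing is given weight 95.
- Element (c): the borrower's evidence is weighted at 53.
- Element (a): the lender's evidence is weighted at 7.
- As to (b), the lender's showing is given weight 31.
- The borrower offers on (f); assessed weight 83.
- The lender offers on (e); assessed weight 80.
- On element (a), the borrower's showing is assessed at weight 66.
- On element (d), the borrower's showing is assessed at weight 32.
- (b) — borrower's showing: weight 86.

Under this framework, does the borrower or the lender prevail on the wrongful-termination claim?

Stage 1 (borrower, a more-likely-than-not showing, weight is at least 53): (a) net 66−7=59 ≥ 53 — meets; (b) net 86−31=55 ≥ 53 — meets; (c) 53 ≥ 53 — meets.
  All elements met. The burden passes to the lender.
Stage 2 (lender, a heightened civil standard, weight exceeds 69): (d) net 95−32=63 ≤ 69 — fails; (e) net 80−9=71 > 69 — meets.
  The lender does not carry Stage 2.
The analysis ends at Stage 2; the borrower prevails.

borrower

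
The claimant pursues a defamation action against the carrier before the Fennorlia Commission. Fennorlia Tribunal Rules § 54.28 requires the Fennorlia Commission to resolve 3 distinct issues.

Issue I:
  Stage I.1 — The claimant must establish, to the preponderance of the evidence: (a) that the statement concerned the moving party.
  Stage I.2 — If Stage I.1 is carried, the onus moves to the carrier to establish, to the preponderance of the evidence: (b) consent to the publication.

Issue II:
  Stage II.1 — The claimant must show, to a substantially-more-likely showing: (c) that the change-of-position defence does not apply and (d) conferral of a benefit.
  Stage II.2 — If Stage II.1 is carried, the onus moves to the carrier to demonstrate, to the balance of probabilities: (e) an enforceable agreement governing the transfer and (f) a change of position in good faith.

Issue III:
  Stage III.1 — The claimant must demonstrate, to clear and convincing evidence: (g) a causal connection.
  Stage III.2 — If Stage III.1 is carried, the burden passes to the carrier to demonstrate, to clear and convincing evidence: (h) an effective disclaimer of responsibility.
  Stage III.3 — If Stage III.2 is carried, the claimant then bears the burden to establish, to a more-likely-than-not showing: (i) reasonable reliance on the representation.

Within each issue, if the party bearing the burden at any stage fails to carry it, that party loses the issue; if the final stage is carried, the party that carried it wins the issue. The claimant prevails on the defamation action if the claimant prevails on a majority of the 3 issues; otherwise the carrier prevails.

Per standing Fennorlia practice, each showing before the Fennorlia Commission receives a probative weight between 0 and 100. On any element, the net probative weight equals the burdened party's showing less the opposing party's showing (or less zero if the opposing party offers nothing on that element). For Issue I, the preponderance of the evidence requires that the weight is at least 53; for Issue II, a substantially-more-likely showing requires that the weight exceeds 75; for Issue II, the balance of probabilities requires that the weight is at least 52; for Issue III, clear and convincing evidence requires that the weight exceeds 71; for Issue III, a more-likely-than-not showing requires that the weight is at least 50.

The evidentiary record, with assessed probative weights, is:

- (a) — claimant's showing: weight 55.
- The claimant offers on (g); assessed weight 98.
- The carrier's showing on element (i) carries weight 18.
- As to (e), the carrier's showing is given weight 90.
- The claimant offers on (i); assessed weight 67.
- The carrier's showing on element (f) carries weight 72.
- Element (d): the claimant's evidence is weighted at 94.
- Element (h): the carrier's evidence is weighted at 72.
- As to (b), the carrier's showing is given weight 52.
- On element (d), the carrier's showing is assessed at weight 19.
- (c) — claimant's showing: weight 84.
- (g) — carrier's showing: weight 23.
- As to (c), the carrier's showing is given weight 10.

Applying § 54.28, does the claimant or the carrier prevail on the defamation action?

carrier

— Issue I —
Stage I.1 (claimant, the preponderance of the evidence, weight is at least 53): (a) 55 ≥ 53 — meets.
  All elements met. The burden passes to the carrier.
Stage I.2 (carrier, the preponderance of the evidence, weight is at least 53): (b) 52 < 53 — fails.
  Not every element is met, so the carrier fails to carry Stage I.2.
The claimant prevails on this issue.
— Issue II —
Stage II.1 — burden on claimant; standard: a substantially-more-likely showing (weight exceeds 75).
    (c): 84 − 10 = 74 ≤ 75 [not met]
    (d): 94 − 19 = 75 ≤ 75 [not met]
  The claimant does not carry Stage II.1.
The carrier prevails on this issue.
— Issue III —
Stage III.1 — burden on claimant; standard: clear and convincing evidence (weight exceeds 71).
    (g): 98 − 23 = 75 > 71 [met]
  Stage III.1 carried; the burden shifts to the carrier.
Stage III.2 — burden on carrier; standard: clear and convincing evidence (weight exceeds 71).
    (h): 72 > 71 [met]
  Stage III.2 is satisfied; the onus moves to the claimant.
Stage III.3 — burden on claimant; standard: a more-likely-than-not showing (weight is at least 50).
    (i): 67 − 18 = 49 < 50 [not met]
  Not every element is met, so the claimant fails to carry Stage III.3.
So the carrier prevails on this issue.
Per-issue: Issue I → claimant; Issue II → carrier; Issue III → carrier. The claimant must prevail on a majority of issues; overall, the carrier prevails.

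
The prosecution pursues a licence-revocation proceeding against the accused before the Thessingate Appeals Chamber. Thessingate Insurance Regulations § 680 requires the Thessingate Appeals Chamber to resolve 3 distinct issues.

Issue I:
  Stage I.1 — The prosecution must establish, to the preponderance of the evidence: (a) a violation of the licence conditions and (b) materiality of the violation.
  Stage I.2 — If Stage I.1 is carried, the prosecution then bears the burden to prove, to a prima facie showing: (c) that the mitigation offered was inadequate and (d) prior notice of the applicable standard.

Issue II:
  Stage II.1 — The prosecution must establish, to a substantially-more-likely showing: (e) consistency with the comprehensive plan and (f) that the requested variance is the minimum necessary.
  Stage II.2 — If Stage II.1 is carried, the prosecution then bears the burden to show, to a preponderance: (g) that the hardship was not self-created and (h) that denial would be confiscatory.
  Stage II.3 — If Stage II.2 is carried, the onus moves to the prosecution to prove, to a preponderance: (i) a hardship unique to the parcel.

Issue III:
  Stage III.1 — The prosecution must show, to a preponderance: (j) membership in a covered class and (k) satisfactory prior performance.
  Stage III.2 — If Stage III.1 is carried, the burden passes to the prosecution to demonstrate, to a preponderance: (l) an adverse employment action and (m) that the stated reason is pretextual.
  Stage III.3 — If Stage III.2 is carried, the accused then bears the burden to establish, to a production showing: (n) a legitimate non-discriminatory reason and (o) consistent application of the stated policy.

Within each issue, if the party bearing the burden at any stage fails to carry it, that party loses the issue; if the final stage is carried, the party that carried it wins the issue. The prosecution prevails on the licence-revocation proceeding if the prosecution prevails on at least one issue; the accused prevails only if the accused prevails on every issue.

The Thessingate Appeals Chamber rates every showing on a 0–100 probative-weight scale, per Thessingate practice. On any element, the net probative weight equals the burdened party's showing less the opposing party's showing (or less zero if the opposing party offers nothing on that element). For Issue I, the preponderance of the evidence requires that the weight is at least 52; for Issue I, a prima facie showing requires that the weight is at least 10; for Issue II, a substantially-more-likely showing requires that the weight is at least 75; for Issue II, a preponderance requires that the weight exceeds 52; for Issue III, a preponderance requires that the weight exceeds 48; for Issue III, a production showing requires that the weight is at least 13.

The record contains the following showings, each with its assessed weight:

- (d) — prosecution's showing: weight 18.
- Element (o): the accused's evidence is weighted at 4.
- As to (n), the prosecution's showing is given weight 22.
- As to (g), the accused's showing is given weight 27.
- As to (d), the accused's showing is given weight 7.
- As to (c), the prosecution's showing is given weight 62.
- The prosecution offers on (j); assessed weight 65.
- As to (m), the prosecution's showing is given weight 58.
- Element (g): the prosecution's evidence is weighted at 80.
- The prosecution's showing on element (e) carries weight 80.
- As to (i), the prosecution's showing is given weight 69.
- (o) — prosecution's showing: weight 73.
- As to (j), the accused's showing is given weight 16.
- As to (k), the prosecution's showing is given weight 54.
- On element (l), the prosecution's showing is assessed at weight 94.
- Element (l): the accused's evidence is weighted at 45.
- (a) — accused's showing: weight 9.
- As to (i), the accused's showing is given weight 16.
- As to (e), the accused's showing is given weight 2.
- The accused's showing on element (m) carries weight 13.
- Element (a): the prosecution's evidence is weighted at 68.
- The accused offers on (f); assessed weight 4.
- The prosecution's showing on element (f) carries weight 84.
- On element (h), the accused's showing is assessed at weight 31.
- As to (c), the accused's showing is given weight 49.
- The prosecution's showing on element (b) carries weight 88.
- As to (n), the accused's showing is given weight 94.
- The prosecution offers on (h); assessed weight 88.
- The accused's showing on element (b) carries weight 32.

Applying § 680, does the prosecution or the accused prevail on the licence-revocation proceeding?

prosecution

— Issue I —
Stage I.1 (prosecution, the preponderance of the evidence, weight is at least 52): (a) net 68−9=59 ≥ 52 — meets; (b) net 88−32=56 ≥ 52 — meets.
  All elements met. The prosecution retains the burden for Stage I.2.
Stage I.2 (prosecution, a prima facie showing, weight is at least 10): (c) net 62−49=13 ≥ 10 — meets; (d) net 18−7=11 ≥ 10 — meets.
  Stage I.2 carried; the final stage is satisfied.
With every stage satisfied, the prosecution prevails on this issue.
— Issue II —
At Stage II.1 the prosecution must meet a substantially-more-likely showing (weight is at least 75): on (e) the weight is 80 less the opposing 2 gives net 78, ≥ 75, so (e) meets the standard; on (f) the weight is 84 less the opposing 4 gives net 80, ≥ 75, so (f) meets the standard.
  All elements met. The prosecution retains the burden for Stage II.2.
At Stage II.2 the prosecution must meet a preponderance (weight exceeds 52): on (g) the weight is 80 less the opposing 27 gives net 53, > 52, so (g) meets the standard; on (h) the weight is 88 less the opposing 31 gives net 57, which does exceed 52, so (h) meets the standard.
  Stage II.2 is satisfied; the prosecution continues to bear the burden.
At Stage II.3 the prosecution must meet a preponderance (weight exceeds 52): on (i) the weight is 69 less the opposing 16 gives net 53, > 52, so (i) meets the standard.
  All elements met at the final stage.
All stages carried — the prosecution prevails on this issue.
— Issue III —
Stage III.1 — burden on prosecution; standard: a preponderance (weight exceeds 48).
    (j): 65 − 16 = 49 > 48 [met]
    (k): 54 > 48 [met]
  Stage III.1 is satisfied; the prosecution continues to bear the burden.
Stage III.2 — burden on prosecution; standard: a preponderance (weight exceeds 48).
    (l): 94 − 45 = 49 > 48 [met]
    (m): 58 − 13 = 45 ≤ 48 [not met]
  Not every element is met, so the prosecution fails to carry Stage III.2.
So the accused prevails on this issue.
Per-issue: Issue I → prosecution; Issue II → prosecution; Issue III → accused. The prosecution must prevail on at least one issue; overall, the prosecution prevails.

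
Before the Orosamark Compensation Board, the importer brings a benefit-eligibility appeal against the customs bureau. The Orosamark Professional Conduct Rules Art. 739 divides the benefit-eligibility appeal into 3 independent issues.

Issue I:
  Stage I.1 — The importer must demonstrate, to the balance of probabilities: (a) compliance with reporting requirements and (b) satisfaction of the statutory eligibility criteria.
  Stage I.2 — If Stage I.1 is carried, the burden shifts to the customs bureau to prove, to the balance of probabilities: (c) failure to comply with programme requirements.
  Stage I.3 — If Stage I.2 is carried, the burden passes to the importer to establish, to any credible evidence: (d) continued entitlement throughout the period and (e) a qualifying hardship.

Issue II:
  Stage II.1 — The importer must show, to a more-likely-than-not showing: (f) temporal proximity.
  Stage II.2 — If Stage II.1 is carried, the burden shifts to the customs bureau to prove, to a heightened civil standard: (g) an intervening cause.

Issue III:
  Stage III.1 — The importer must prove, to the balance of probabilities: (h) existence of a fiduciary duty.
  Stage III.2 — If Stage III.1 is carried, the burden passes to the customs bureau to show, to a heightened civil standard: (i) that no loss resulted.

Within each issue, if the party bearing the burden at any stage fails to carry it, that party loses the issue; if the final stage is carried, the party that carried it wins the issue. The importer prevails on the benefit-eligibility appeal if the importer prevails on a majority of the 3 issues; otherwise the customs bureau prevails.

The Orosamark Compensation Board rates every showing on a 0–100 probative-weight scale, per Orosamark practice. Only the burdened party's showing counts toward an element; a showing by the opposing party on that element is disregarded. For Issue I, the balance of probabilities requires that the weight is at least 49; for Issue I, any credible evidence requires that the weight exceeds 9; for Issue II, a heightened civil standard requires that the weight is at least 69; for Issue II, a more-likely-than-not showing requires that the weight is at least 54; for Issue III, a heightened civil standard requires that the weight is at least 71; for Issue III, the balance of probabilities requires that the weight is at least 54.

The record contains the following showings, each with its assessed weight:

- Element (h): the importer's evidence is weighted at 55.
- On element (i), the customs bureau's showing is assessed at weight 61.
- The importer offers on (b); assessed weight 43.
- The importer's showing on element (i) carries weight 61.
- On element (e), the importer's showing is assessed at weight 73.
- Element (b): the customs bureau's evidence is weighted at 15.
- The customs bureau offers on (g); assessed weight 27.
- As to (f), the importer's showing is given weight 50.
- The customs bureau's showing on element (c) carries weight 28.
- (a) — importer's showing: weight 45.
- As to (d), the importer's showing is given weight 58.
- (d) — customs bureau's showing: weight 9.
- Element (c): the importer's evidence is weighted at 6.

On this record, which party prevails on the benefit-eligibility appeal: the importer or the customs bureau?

— Issue I —
Stage I.1 (importer, the balance of probabilities, weight is at least 49): (a) 45 < 49 — fails; (b) 43 (customs bureau's 15 disregarded) < 49 — fails.
  Stage I.1 not carried; the importer fails its burden.
The analysis ends at Stage I.1; the customs bureau prevails on this issue.
— Issue II —
Stage II.1 — burden on importer; standard: a more-likely-than-not showing (weight is at least 54).
    (f): 50 < 54 [not met]
  Stage II.1 not carried; the importer fails its burden.
The analysis ends at Stage II.1; the customs bureau prevails on this issue.
— Issue III —
Stage III.1 — burden on importer; standard: the balance of probabilities (weight is at least 54).
    (h): 55 ≥ 54 [met]
  Stage III.1 is satisfied; the onus moves to the customs bureau.
Stage III.2 — burden on customs bureau; standard: a heightened civil standard (weight is at least 71).
    (i): 61 (importer's 61 disregarded) < 71 [not met]
  The customs bureau does not carry Stage III.2.
The importer prevails on this issue.
Per-issue: Issue I → customs bureau; Issue II → customs bureau; Issue III → importer. The importer must prevail on a majority of issues; overall, the customs bureau prevails.

customs bureau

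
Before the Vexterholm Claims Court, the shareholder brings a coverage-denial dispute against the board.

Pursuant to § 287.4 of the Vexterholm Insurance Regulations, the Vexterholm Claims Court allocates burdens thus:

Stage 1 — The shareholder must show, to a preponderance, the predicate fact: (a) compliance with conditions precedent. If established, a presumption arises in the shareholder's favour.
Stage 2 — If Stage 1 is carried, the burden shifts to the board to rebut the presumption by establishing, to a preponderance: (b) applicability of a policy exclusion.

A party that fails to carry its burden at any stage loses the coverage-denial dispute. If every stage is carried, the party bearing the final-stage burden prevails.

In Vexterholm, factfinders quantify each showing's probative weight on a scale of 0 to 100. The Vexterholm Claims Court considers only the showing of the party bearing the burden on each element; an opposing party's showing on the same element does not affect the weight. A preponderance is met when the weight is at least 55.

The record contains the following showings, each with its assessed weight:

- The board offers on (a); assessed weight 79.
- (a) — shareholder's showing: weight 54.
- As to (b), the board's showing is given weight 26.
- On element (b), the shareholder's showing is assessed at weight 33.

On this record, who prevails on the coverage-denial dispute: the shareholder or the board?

Stage 1 — burden on shareholder; standard: a preponderance (weight is at least 55).
    (a): 54 (board's 79 disregarded) < 55 [not met]
  Stage 1 not carried; the shareholder fails its burden.
So the board prevails.

board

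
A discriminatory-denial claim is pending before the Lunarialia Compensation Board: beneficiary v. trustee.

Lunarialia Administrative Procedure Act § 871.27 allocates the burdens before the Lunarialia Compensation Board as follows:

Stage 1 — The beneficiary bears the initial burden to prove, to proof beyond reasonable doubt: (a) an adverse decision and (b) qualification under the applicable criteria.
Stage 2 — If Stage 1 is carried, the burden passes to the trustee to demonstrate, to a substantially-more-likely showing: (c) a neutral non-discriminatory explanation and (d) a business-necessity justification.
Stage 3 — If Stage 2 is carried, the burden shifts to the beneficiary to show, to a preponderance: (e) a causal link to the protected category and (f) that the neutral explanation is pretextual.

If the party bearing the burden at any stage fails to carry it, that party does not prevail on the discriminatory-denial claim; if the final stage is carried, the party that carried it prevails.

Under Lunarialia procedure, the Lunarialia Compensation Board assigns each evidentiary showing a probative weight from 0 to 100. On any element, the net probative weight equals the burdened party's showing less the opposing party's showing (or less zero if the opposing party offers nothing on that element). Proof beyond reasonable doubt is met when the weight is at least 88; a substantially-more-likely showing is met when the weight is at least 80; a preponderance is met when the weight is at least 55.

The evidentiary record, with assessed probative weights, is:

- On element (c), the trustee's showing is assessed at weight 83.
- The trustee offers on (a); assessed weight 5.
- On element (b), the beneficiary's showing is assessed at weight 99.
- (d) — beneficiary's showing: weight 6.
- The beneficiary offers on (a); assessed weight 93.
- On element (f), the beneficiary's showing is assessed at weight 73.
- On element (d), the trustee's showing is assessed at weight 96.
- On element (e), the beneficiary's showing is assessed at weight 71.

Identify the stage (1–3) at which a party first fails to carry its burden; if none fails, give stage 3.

At Stage 1 the beneficiary must meet proof beyond reasonable doubt (weight is at least 88): on (a) the weight is 93 less the opposing 5 gives net 88, which does reach 88, so (a) meets the standard; on (b) the weight is 99, ≥ 88, so (b) meets the standard.
  All elements met. The burden passes to the trustee.
At Stage 2 the trustee must meet a substantially-more-likely showing (weight is at least 80): on (c) the weight is 83, ≥ 80, so (c) meets the standard; on (d) the weight is 96 less the opposing 6 gives net 90, ≥ 80, so (d) meets the standard.
  Stage 2 carried; the burden shifts to the beneficiary.
At Stage 3 the beneficiary must meet a preponderance (weight is at least 55): on (e) the weight is 71, ≥ 55, so (e) meets the standard; on (f) the weight is 73, which does reach 55, so (f) meets the standard.
  All elements met at the final stage.
Every stage carried; the beneficiary prevails.

stage 3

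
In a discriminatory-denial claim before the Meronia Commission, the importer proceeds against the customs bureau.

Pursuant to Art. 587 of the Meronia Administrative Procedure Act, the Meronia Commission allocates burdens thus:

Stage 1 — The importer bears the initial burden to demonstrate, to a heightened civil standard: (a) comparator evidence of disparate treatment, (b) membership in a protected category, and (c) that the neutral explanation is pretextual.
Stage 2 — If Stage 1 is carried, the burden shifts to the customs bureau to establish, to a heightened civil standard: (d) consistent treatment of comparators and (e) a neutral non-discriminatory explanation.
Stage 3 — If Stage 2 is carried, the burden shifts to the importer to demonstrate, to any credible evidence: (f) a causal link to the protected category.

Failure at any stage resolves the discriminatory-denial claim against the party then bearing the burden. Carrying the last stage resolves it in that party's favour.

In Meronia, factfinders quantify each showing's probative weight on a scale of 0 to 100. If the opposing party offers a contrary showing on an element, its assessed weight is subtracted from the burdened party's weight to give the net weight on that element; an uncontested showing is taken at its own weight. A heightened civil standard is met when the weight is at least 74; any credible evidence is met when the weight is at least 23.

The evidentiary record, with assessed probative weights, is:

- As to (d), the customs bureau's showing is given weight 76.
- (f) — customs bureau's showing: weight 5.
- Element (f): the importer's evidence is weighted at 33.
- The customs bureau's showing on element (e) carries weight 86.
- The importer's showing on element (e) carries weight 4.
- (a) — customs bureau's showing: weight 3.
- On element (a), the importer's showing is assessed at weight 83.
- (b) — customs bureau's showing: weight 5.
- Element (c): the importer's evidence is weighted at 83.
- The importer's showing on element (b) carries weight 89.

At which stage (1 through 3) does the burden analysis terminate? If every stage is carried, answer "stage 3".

stage 3

Stage 1 — burden on importer; standard: a heightened civil standard (weight is at least 74).
    (a): 83 − 3 = 80 ≥ 74 [met]
    (b): 89 − 5 = 84 ≥ 74 [met]
    (c): 83 ≥ 74 [met]
  Stage 1 is satisfied; the onus moves to the customs bureau.
Stage 2 — burden on customs bureau; standard: a heightened civil standard (weight is at least 74).
    (d): 76 ≥ 74 [met]
    (e): 86 − 4 = 82 ≥ 74 [met]
  Stage 2 carried; the burden shifts to the importer.
Stage 3 — burden on importer; standard: any credible evidence (weight is at least 23).
    (f): 33 − 5 = 28 ≥ 23 [met]
  Stage 3 carried; the final stage is satisfied.
All stages carried — the importer prevails.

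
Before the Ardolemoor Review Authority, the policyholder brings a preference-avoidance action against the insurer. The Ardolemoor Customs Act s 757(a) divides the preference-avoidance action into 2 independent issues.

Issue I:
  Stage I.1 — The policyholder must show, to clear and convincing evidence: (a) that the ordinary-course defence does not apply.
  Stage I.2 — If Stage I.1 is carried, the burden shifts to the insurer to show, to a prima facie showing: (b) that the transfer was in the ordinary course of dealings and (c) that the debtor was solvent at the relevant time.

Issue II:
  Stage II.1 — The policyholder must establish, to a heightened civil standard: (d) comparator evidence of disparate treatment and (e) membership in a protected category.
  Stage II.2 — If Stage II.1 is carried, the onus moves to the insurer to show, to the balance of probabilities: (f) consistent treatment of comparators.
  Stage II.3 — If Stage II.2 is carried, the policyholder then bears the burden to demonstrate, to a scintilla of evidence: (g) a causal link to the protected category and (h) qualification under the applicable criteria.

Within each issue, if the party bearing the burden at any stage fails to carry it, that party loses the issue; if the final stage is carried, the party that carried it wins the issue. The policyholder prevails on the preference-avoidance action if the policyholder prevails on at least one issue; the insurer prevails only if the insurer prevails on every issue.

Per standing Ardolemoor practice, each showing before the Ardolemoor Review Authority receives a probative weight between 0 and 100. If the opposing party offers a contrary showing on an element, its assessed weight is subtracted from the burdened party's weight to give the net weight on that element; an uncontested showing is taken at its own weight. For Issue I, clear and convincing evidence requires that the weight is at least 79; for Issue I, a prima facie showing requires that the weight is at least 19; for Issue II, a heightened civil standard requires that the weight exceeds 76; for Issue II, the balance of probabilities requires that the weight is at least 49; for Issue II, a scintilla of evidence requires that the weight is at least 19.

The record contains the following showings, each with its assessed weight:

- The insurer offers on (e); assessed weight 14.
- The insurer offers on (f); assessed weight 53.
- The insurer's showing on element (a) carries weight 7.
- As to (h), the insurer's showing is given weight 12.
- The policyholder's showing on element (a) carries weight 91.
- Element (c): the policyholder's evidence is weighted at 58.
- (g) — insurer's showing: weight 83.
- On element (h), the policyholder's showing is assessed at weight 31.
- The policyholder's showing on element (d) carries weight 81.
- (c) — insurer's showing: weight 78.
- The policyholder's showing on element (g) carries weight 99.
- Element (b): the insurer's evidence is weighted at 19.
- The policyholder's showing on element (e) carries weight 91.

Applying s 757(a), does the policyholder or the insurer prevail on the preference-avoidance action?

insurer

— Issue I —
Stage I.1 (policyholder, clear and convincing evidence, weight is at least 79): (a) net 91−7=84 ≥ 79 — meets.
  Stage I.1 is satisfied; the onus moves to the insurer.
Stage I.2 (insurer, a prima facie showing, weight is at least 19): (b) 19 ≥ 19 — meets; (c) net 78−58=20 ≥ 19 — meets.
  Stage I.2 carried; the final stage is satisfied.
All stages carried — the insurer prevails on this issue.
— Issue II —
At Stage II.1 the policyholder must meet a heightened civil standard (weight exceeds 76): on (d) the weight is 81, > 76, so (d) meets the standard; on (e) the weight is 91 less the opposing 14 gives net 77, > 76, so (e) meets the standard.
  The policyholder carries Stage II.1; the insurer now bears the burden.
At Stage II.2 the insurer must meet the balance of probabilities (weight is at least 49): on (f) the weight is 53, ≥ 49, so (f) meets the standard.
  Stage II.2 carried; the burden shifts to the policyholder.
At Stage II.3 the policyholder must meet a scintilla of evidence (weight is at least 19): on (g) the weight is 99 less the opposing 83 gives net 16, < 19, so (g) does not meet the standard; on (h) the weight is 31 less the opposing 12 gives net 19, ≥ 19, so (h) meets the standard.
  Stage II.3 not carried; the policyholder fails its burden.
The analysis ends at Stage II.3; the insurer prevails on this issue.
Per-issue: Issue I → insurer; Issue II → insurer. The policyholder must prevail on at least one issue; overall, the insurer prevails.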